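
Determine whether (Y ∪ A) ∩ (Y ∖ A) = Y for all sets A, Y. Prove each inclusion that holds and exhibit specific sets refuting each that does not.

Only the forward inclusion holds.

Forward inclusion. Let x ∈ (Y ∪ A) ∩ (Y ∖ A). Then x ∈ Y and x ∉ A, from which x ∈ Y.

Reverse inclusion. This inclusion fails. Take A = {1}, Y = {1}; then 1 ∈ Y but 1 ∉ (Y ∪ A) ∩ (Y ∖ A).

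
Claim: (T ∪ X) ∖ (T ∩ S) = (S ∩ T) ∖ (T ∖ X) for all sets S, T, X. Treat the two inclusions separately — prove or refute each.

Neither inclusion holds.

(⊆) This inclusion fails. Take S = ∅, T = {1}, X = ∅; then 1 ∈ (T ∪ X) ∖ (T ∩ S) but 1 ∉ (S ∩ T) ∖ (T ∖ X).

(⊇) This inclusion fails. Take S = {1}, T = {1}, X = {1}; then 1 ∈ (S ∩ T) ∖ (T ∖ X) but 1 ∉ (T ∪ X) ∖ (T ∩ S).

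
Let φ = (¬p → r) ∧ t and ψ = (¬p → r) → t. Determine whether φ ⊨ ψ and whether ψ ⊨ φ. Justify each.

(⟹) Assume the antecedent. If r is true, the antecedent forces (r = T, p = F, t = T) or (r = T, p = T, t = T), and (¬p → r) → t holds there. If r is false, the antecedent forces (r = F, p = T, t = T), and (¬p → r) → t holds there. Either way (¬p → r) → t holds.

(⟸) This fails. Under r = F, p = F, t = F, the left side is false but the right side is true.

Only the forward implication holds.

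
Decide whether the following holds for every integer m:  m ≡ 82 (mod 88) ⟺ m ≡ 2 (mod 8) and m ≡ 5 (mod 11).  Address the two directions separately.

Both directions hold.

(⇐) If m ≡ 2 (mod 8) and m ≡ 5 (mod 11), then by the Chinese remainder theorem m ≡ 82 (mod 88). This is exactly m ≡ 82 (mod 88).

(⇒) Suppose m ≡ 82 (mod 88); write m = 88j + 82. Since 8 ∣ 88, reducing mod 8 gives m ≡ 82 ≡ 2 (mod 8); since 11 ∣ 88, reducing mod 11 gives m ≡ 82 ≡ 5 (mod 11).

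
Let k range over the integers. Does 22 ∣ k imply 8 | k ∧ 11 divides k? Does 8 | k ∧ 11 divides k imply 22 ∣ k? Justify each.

(⟹) This fails: take k = 22. Certainly 22 ∣ 22, but 8 ∤ 22.

(⟸) Suppose 8 ∣ k and 11 ∣ k. Any common multiple of 8 and 11 is a multiple of their lcm; here gcd(8, 11) = 1, so lcm(8, 11) = 8·11 = 88, so 88 ∣ k. Since 22 ∣ 88, it follows that 22 ∣ k.

Only the reverse direction holds.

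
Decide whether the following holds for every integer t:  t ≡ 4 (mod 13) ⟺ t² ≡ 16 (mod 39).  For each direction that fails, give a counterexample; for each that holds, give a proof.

(→) This fails: take t = 30. Then 30 ≡ 4 (mod 13), but 30² = 900 ≡ 3 (mod 39), not 16.

(←) This fails: take t = 22. Then 22² = 484 ≡ 16 (mod 39), yet 22 ≡ 9 (mod 13), not 4.

Both directions fail.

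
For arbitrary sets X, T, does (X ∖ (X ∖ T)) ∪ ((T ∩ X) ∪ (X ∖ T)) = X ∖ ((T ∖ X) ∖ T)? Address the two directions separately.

Both inclusions hold.

(⊆) Let x ∈ (X ∖ (X ∖ T)) ∪ ((T ∩ X) ∪ (X ∖ T)). Then either x ∈ X and x ∉ T; or x ∈ X ∩ T. In each case x ∈ X ∖ ((T ∖ X) ∖ T), so (X ∖ (X ∖ T)) ∪ ((T ∩ X) ∪ (X ∖ T)) ⊆ X ∖ ((T ∖ X) ∖ T).

(⊇) Let x ∈ X ∖ ((T ∖ X) ∖ T). Then either x ∈ X and x ∉ T; or x ∈ X ∩ T. In each case x ∈ (X ∖ (X ∖ T)) ∪ ((T ∩ X) ∪ (X ∖ T)), so X ∖ ((T ∖ X) ∖ T) ⊆ (X ∖ (X ∖ T)) ∪ ((T ∩ X) ∪ (X ∖ T)).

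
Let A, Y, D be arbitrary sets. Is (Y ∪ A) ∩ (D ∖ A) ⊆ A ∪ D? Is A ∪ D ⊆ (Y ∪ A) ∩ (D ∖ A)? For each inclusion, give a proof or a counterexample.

(⟹) Let x ∈ (Y ∪ A) ∩ (D ∖ A). Then x ∈ Y ∩ D and x ∉ A, from which x ∈ A ∪ D.

(⟸) This inclusion fails. Take A = {1}, Y = ∅, D = ∅; then 1 ∈ A ∪ D but 1 ∉ (Y ∪ A) ∩ (D ∖ A).

The sets are not equal: only the forward inclusion holds.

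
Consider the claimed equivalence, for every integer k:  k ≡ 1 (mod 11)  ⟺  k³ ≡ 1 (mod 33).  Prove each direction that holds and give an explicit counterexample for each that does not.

(⇒) fails; (⇐) holds.

(⟹) This fails: take k = 12. Then 12 ≡ 1 (mod 11), but 12³ = 1728 ≡ 12 (mod 33), not 1.

(⟸) Conversely, the residues r modulo 33 with r³ ≡ 1 (mod 33) are exactly {1}, and each is ≡ 1 (mod 11).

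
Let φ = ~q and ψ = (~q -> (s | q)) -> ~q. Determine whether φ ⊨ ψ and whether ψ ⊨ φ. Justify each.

Both directions hold; the statement is true.

Forward direction. Assume the antecedent. If s is true, the antecedent forces (s = T, q = F), and (~q -> (s | q)) -> ~q holds there. If s is false, the antecedent forces (s = F, q = F), and (~q -> (s | q)) -> ~q holds there. Either way (~q -> (s | q)) -> ~q holds.

Converse. Assume the antecedent. If s is true, the antecedent forces (s = T, q = F), and ~q holds there. If s is false, the antecedent forces (s = F, q = F), and ~q holds there. Either way ~q holds.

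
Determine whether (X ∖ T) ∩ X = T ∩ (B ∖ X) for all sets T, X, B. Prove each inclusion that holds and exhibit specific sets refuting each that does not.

(⊆) fails and (⊇) fails.

(⊆) This inclusion fails. Take T = ∅, X = {1}, B = ∅; then 1 ∈ (X ∖ T) ∩ X but 1 ∉ T ∩ (B ∖ X).

(⊇) This inclusion fails. Take T = {1}, X = ∅, B = {1}; then 1 ∈ T ∩ (B ∖ X) but 1 ∉ (X ∖ T) ∩ X.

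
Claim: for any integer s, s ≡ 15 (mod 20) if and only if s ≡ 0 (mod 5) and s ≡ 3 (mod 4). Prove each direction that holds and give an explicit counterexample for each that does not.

[⇒] Suppose s ≡ 15 (mod 20); write s = 20j + 15. Since 5 ∣ 20, reducing mod 5 gives s ≡ 15 ≡ 0 (mod 5); since 4 ∣ 20, reducing mod 4 gives s ≡ 15 ≡ 3 (mod 4).

[⇐] Conversely, if s ≡ 0 (mod 5) and s ≡ 3 (mod 4), then by the Chinese remainder theorem s ≡ 15 (mod 20). This is exactly s ≡ 15 (mod 20).

Both implications hold.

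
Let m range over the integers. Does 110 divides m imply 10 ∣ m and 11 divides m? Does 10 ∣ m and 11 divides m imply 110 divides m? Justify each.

Both directions hold.

Forward direction. If 110 ∣ m, write m = 110q. Since 110 = 11·10, m = 10·(11q), so 10 ∣ m; and since 110 = 10·11, m = 11·(10q), so 11 ∣ m.

Converse. Suppose 10 ∣ m and 11 ∣ m. Any common multiple of 10 and 11 is a multiple of their lcm; here gcd(10, 11) = 1, so lcm(10, 11) = 10·11 = 110, so 110 ∣ m.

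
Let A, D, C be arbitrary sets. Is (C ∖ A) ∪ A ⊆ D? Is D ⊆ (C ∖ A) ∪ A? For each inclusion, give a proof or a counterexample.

Both inclusions fail.

(⊆) This inclusion fails. Take A = {1}, D = ∅, C = ∅; then 1 ∈ (C ∖ A) ∪ A but 1 ∉ D.

(⊇) This inclusion fails. Take A = ∅, D = {1}, C = ∅; then 1 ∈ D but 1 ∉ (C ∖ A) ∪ A.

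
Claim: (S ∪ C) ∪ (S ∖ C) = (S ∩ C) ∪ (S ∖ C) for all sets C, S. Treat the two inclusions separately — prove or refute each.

Only the reverse inclusion holds.

(⊆) This inclusion fails. Take C = {1}, S = ∅; then 1 ∈ (S ∪ C) ∪ (S ∖ C) but 1 ∉ (S ∩ C) ∪ (S ∖ C).

(⊇) Let x ∈ (S ∩ C) ∪ (S ∖ C). Then either x ∈ S and x ∉ C; or x ∈ C ∩ S. In each case x ∈ (S ∪ C) ∪ (S ∖ C), so (S ∩ C) ∪ (S ∖ C) ⊆ (S ∪ C) ∪ (S ∖ C).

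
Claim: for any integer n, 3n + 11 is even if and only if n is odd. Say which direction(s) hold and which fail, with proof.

Both directions hold.

(←) Suppose n is odd; write n = 2j + 1. Then 3n + 11 = 3·(2j + 1) + 11 = 2·3j + 14, which is even.

(→) Suppose 3n + 11 is even. Since 3 is odd, 3n and n have the same parity, so 3n + 11 ≡ n + 11 (mod 2). As 11 is odd, 3n + 11 is even exactly when n is odd. Thus n is odd.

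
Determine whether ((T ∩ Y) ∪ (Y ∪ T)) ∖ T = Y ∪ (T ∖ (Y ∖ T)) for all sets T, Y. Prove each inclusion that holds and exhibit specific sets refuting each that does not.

Forward inclusion. Let x ∈ ((T ∩ Y) ∪ (Y ∪ T)) ∖ T. Then x ∈ Y and x ∉ T, from which x ∈ Y ∪ (T ∖ (Y ∖ T)).

Reverse inclusion. This inclusion fails. Take T = {1}, Y = ∅; then 1 ∈ Y ∪ (T ∖ (Y ∖ T)) but 1 ∉ ((T ∩ Y) ∪ (Y ∪ T)) ∖ T.

(⊆) holds; (⊇) fails.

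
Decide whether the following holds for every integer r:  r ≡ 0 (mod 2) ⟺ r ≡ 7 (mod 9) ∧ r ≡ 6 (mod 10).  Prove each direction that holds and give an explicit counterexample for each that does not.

(→) This fails: r = 0 gives 0 ≡ 0 (mod 2) but 0 ≡ 0 (mod 9), so the conjunction on the right does not hold.

(←) Conversely, if r ≡ 7 (mod 9) and r ≡ 6 (mod 10), then by the Chinese remainder theorem r ≡ 16 (mod 90). Since 16 ≡ 0 (mod 2) and 2 ∣ 90, we get r ≡ 0 (mod 2).

Only the converse holds.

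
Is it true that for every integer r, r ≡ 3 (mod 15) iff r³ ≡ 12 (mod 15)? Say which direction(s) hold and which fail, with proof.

Equivalent; both directions hold.

(←) Suppose r³ ≡ 12 (mod 15). The only residue r in {0, …, 14} with r³ ≡ 12 (mod 15) is r = 3, so r ≡ 3 (mod 15).

(→) Suppose r ≡ 3 (mod 15). Write r = 15j + 3. Then (15j + 3)³ = 3375j³ + 2025j² + 405j + 27 = 15(225j³ + 135j² + 27j + 1) + 12, so r³ ≡ 12 (mod 15).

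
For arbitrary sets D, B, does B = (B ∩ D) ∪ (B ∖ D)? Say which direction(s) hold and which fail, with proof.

The two sets are equal.

(⊇) Let x ∈ (B ∩ D) ∪ (B ∖ D). Then either x ∈ B and x ∉ D; or x ∈ D ∩ B. In each case x ∈ B, so (B ∩ D) ∪ (B ∖ D) ⊆ B.

(⊆) Let x ∈ B. Then either x ∈ B and x ∉ D; or x ∈ D ∩ B. In each case x ∈ (B ∩ D) ∪ (B ∖ D), so B ⊆ (B ∩ D) ∪ (B ∖ D).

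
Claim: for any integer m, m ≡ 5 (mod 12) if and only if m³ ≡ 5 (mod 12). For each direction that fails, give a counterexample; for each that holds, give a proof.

The biconditional holds.

(⇒) Suppose m ≡ 5 (mod 12). Write m = 12j + 5. Then (12j + 5)³ = 1728j³ + 2160j² + 900j + 125 = 12(144j³ + 180j² + 75j + 10) + 5, so m³ ≡ 5 (mod 12).

(⇐) For the converse, argue contrapositively. If m ≢ 5 (mod 12), then m is congruent to one of 0, 1, 2, 3, 4, 6, 7, 8, 9, 10, 11 modulo 12, and these give m³ ≡ 0, 1, 8, 3, 4, 0, 7, 8, 9, 4, 11 respectively — never 5.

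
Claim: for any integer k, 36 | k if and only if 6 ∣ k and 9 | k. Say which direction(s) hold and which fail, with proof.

[⇒] If 36 ∣ k, write k = 36q. Since 36 = 6·6, k = 6·(6q), so 6 ∣ k; and since 36 = 4·9, k = 9·(4q), so 9 ∣ k.

[⇐] This fails: take k = 18. Both 6 ∣ 18 and 9 ∣ 18, yet 18 is not a multiple of 36 (since 18 = 0·36 + 18), so 36 ∤ 18.

Only the forward direction holds.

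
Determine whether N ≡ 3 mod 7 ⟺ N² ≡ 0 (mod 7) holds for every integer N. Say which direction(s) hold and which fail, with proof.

Neither direction holds.

Forward direction. This fails: take N = 3. Then 3 ≡ 3 (mod 7), but 3² = 9 ≡ 2 (mod 7), not 0.

Converse. This fails: take N = 0. Then 0² = 0 ≡ 0 (mod 7), yet 0 ≡ 0 (mod 7), not 3.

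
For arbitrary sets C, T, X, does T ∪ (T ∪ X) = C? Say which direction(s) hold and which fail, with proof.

(⊆) This inclusion fails. Take C = ∅, T = {1}, X = ∅; then 1 ∈ T ∪ (T ∪ X) but 1 ∉ C.

(⊇) This inclusion fails. Take C = {1}, T = ∅, X = ∅; then 1 ∈ C but 1 ∉ T ∪ (T ∪ X).

(⊆) fails and (⊇) fails.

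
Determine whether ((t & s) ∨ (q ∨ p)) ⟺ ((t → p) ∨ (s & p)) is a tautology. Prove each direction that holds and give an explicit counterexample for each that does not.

[⇒] This fails. Under q = T, s = F, p = F, t = T, the left side is true but the right side is false.

[⇐] This fails. Under q = F, s = F, p = F, t = F, the left side is false but the right side is true.

Neither implication holds.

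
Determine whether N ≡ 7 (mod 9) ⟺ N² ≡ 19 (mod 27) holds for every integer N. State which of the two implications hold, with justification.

Both directions fail.

[⇒] This fails: take N = 7. Then 7 ≡ 7 (mod 9), but 7² = 49 ≡ 22 (mod 27), not 19.

[⇐] This fails: take N = 10. Then 10² = 100 ≡ 19 (mod 27), yet 10 ≡ 1 (mod 9), not 7.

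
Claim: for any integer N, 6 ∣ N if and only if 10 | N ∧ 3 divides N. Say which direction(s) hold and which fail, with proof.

Only the converse holds.

Forward direction. This fails: take N = 6. Certainly 6 ∣ 6, but 10 ∤ 6.

Converse. Suppose 10 ∣ N and 3 ∣ N. Any common multiple of 10 and 3 is a multiple of their lcm; here gcd(10, 3) = 1, so lcm(10, 3) = 10·3 = 30, so 30 ∣ N. Since 6 ∣ 30, it follows that 6 ∣ N.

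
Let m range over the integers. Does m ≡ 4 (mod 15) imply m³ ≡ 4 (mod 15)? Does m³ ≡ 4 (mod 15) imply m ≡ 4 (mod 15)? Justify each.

Both directions hold; the statement is true.

(⟸) Suppose m³ ≡ 4 (mod 15). The only residue r in {0, …, 14} with r³ ≡ 4 (mod 15) is r = 4, so m ≡ 4 (mod 15).

(⟹) Suppose m ≡ 4 (mod 15). Write m = 15j + 4. Then (15j + 4)³ = 3375j³ + 2700j² + 720j + 64 = 15(225j³ + 180j² + 48j + 4) + 4, so m³ ≡ 4 (mod 15).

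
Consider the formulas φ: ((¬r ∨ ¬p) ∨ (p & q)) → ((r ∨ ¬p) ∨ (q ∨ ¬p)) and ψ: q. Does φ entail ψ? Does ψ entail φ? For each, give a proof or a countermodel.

Only the reverse direction holds.

(→) This fails. Under p = F, r = F, q = F, the left side is true but the right side is false.

(←) Assume the antecedent. If p is true, the antecedent forces (p = T, r = F, q = T) or (p = T, r = T, q = T), and the consequent holds there. If p is false, the consequent reduces to true regardless of the other variables. Either way the consequent holds.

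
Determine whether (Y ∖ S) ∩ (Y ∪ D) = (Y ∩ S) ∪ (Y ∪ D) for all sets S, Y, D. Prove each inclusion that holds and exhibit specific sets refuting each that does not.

Only the forward inclusion holds.

(⟹) Let x ∈ (Y ∖ S) ∩ (Y ∪ D). Then either x ∈ Y and x ∉ S, D; or x ∈ Y ∩ D and x ∉ S. In each case x ∈ (Y ∩ S) ∪ (Y ∪ D), so (Y ∖ S) ∩ (Y ∪ D) ⊆ (Y ∩ S) ∪ (Y ∪ D).

(⟸) This inclusion fails. Take S = {1}, Y = {1}, D = ∅; then 1 ∈ (Y ∩ S) ∪ (Y ∪ D) but 1 ∉ (Y ∖ S) ∩ (Y ∪ D).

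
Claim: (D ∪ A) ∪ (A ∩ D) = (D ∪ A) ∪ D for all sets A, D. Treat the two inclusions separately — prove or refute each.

Forward inclusion. Let x ∈ (D ∪ A) ∪ (A ∩ D). Then either x ∈ A and x ∉ D; or x ∈ D and x ∉ A; or x ∈ A ∩ D. In each case x ∈ (D ∪ A) ∪ D, so (D ∪ A) ∪ (A ∩ D) ⊆ (D ∪ A) ∪ D.

Reverse inclusion. Let x ∈ (D ∪ A) ∪ D. Then either x ∈ A and x ∉ D; or x ∈ D and x ∉ A; or x ∈ A ∩ D. In each case x ∈ (D ∪ A) ∪ (A ∩ D), so (D ∪ A) ∪ D ⊆ (D ∪ A) ∪ (A ∩ D).

The two sets are equal.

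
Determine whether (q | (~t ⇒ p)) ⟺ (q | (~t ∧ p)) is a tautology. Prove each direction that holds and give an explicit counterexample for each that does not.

The forward direction fails; the converse holds.

(→) This fails. Under p = F, t = T, q = F, the left side is true but the right side is false.

(←) Assume the antecedent. If p is true, q | (~t ⇒ p) reduces to true regardless of the other variables. If p is false, the antecedent forces (p = F, t = F, q = T) or (p = F, t = T, q = T), and q | (~t ⇒ p) holds there. Either way q | (~t ⇒ p) holds.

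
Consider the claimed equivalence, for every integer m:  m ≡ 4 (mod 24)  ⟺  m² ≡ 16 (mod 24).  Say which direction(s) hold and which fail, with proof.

(⇒) Suppose m ≡ 4 (mod 24). Write m = 24j + 4. Then (24j + 4)² = 576j² + 192j + 16 = 24(24j² + 8j) + 16, so m² ≡ 16 (mod 24).

(⇐) This fails: take m = 8. Then 8² = 64 ≡ 16 (mod 24), yet 8 ≡ 8 (mod 24), not 4.

(⇒) holds; (⇐) fails.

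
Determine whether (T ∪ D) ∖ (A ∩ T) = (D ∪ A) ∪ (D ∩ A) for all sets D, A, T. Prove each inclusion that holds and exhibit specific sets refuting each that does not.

(⊆) This inclusion fails. Take D = ∅, A = ∅, T = {1}; then 1 ∈ (T ∪ D) ∖ (A ∩ T) but 1 ∉ (D ∪ A) ∪ (D ∩ A).

(⊇) This inclusion fails. Take D = ∅, A = {1}, T = ∅; then 1 ∈ (D ∪ A) ∪ (D ∩ A) but 1 ∉ (T ∪ D) ∖ (A ∩ T).

Neither inclusion holds.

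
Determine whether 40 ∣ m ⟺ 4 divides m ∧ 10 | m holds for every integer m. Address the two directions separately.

(⇒) holds; (⇐) fails.

(→) If 40 ∣ m, write m = 40q. Since 40 = 10·4, m = 4·(10q), so 4 ∣ m; and since 40 = 4·10, m = 10·(4q), so 10 ∣ m.

(←) This fails: take m = 20. Both 4 ∣ 20 and 10 ∣ 20, yet 20 is not a multiple of 40 (since 20 = 0·40 + 20), so 40 ∤ 20.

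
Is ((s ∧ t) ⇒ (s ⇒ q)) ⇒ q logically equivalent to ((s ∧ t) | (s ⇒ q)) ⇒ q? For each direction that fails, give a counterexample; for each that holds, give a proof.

[⇒] This fails. Under t = T, q = F, s = T, the left side is true but the right side is false.

[⇐] This fails. Under t = F, q = F, s = T, the left side is false but the right side is true.

(⇒) fails and (⇐) fails.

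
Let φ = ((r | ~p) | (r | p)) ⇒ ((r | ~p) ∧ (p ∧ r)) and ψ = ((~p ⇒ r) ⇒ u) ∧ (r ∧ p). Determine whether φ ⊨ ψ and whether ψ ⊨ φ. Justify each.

Forward direction. This fails. Under u = F, p = T, r = T, the left side is true but the right side is false.

Converse. Assume the antecedent. If u is true, the antecedent forces (u = T, p = T, r = T), and the consequent holds there. If u is false, the antecedent cannot hold. Either way the consequent holds.

Only the converse holds.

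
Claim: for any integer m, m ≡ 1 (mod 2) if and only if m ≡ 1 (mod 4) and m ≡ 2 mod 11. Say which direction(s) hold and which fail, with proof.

The forward direction fails; the converse holds.

[⇒] This fails: m = 1 gives 1 ≡ 1 (mod 2) but 1 ≡ 1 (mod 11), so the conjunction on the right does not hold.

[⇐] Conversely, if m ≡ 1 (mod 4) and m ≡ 2 (mod 11), then by the Chinese remainder theorem m ≡ 13 (mod 44). Since 13 ≡ 1 (mod 2) and 2 ∣ 44, we get m ≡ 1 (mod 2).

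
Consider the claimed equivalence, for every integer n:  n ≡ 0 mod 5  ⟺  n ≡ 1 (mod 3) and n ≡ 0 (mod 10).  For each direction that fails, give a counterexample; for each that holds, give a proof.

The forward direction fails; the converse holds.

[⇐] If n ≡ 1 (mod 3) and n ≡ 0 (mod 10), then by the Chinese remainder theorem n ≡ 10 (mod 30). Since 10 ≡ 0 (mod 5) and 5 ∣ 30, we get n ≡ 0 (mod 5).

[⇒] This fails: n = 0 gives 0 ≡ 0 (mod 5) but 0 ≡ 0 (mod 3), so the conjunction on the right does not hold.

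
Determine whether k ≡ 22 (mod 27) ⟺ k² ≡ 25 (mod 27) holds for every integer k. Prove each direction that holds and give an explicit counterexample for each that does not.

[⇒] Suppose k ≡ 22 (mod 27). Write k = 27j + 22. Then (27j + 22)² = 729j² + 1188j + 484 = 27(27j² + 44j + 17) + 25, so k² ≡ 25 (mod 27).

[⇐] This fails: take k = 5. Then 5² = 25 ≡ 25 (mod 27), yet 5 ≡ 5 (mod 27), not 22.

Only the forward implication holds.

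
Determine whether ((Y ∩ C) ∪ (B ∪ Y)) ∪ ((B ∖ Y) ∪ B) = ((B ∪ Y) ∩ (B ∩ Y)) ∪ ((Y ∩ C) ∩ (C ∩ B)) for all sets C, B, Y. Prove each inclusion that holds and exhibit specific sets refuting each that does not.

Only the reverse inclusion holds.

Forward inclusion. This inclusion fails. Take C = ∅, B = {1}, Y = ∅; then 1 ∈ ((Y ∩ C) ∪ (B ∪ Y)) ∪ ((B ∖ Y) ∪ B) but 1 ∉ ((B ∪ Y) ∩ (B ∩ Y)) ∪ ((Y ∩ C) ∩ (C ∩ B)).

Reverse inclusion. Let x ∈ ((B ∪ Y) ∩ (B ∩ Y)) ∪ ((Y ∩ C) ∩ (C ∩ B)). Then either x ∈ B ∩ Y and x ∉ C; or x ∈ C ∩ B ∩ Y. In each case x ∈ ((Y ∩ C) ∪ (B ∪ Y)) ∪ ((B ∖ Y) ∪ B), so ((B ∪ Y) ∩ (B ∩ Y)) ∪ ((Y ∩ C) ∩ (C ∩ B)) ⊆ ((Y ∩ C) ∪ (B ∪ Y)) ∪ ((B ∖ Y) ∪ B).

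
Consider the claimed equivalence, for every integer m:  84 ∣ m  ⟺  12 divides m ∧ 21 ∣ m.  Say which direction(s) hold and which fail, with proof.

Both directions hold.

(⇒) If 84 ∣ m, write m = 84q. Since 84 = 7·12, m = 12·(7q), so 12 ∣ m; and since 84 = 4·21, m = 21·(4q), so 21 ∣ m.

(⇐) Suppose 12 ∣ m and 21 ∣ m. Any common multiple of 12 and 21 is a multiple of their lcm; here lcm(12, 21) = 12·21/gcd(12, 21) = 252/3 = 84, so 84 ∣ m.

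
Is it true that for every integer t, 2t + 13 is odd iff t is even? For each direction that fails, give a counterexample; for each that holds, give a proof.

(⇒) fails; (⇐) holds.

(←) Suppose t is even. Since 2 is even, 2t is even for every t, so 2t + 13 has the same parity as 13, which is odd. Hence 2t + 13 is odd.

(→) This fails: take t = 3. Then 2t + 13 = 19, which is odd, yet t = 3 is odd, not even.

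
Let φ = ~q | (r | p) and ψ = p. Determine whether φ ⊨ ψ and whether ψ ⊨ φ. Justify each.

The forward direction fails; the converse holds.

[⇒] This fails. Under q = F, p = F, r = F, the left side is true but the right side is false.

[⇐] Assume the antecedent. If q is true, the antecedent forces (q = T, p = T, r = F) or (q = T, p = T, r = T), and ~q | (r | p) holds there. If q is false, ~q | (r | p) reduces to true regardless of the other variables. Either way ~q | (r | p) holds.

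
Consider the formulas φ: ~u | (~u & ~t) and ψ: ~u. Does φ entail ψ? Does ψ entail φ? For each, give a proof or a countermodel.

[⇐] Assume the antecedent. If t is true, the antecedent forces (t = T, u = F), and ~u | (~u & ~t) holds there. If t is false, the antecedent forces (t = F, u = F), and ~u | (~u & ~t) holds there. Either way ~u | (~u & ~t) holds.

[⇒] Assume the antecedent. If t is true, the antecedent forces (t = T, u = F), and ~u holds there. If t is false, the antecedent forces (t = F, u = F), and ~u holds there. Either way ~u holds.

Both implications hold.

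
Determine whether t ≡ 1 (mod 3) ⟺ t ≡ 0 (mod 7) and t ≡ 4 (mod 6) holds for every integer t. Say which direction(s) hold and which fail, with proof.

The forward direction fails; the converse holds.

(⇒) This fails: t = 1 gives 1 ≡ 1 (mod 3) but 1 ≡ 1 (mod 7), so the conjunction on the right does not hold.

(⇐) Conversely, if t ≡ 0 (mod 7) and t ≡ 4 (mod 6), then by the Chinese remainder theorem t ≡ 28 (mod 42). Since 28 ≡ 1 (mod 3) and 3 ∣ 42, we get t ≡ 1 (mod 3).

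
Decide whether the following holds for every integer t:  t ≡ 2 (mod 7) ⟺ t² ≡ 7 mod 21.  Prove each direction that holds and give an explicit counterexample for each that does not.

Neither direction holds.

[⇒] This fails: take t = 2. Then 2 ≡ 2 (mod 7), but 2² = 4 ≡ 4 (mod 21), not 7.

[⇐] This fails: take t = 7. Then 7² = 49 ≡ 7 (mod 21), yet 7 ≡ 0 (mod 7), not 2.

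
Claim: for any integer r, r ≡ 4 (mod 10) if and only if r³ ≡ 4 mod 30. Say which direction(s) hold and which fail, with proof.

Forward direction. This fails: take r = 14. Then 14 ≡ 4 (mod 10), but 14³ = 2744 ≡ 14 (mod 30), not 4.

Converse. The residues r modulo 30 with r³ ≡ 4 (mod 30) are exactly {4}, and each is ≡ 4 (mod 10).

Not equivalent: only (⇐) holds.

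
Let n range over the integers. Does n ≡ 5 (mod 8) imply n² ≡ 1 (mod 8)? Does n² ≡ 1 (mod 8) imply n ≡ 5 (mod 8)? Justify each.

(⇒) holds; (⇐) fails.

(⇒) Suppose n ≡ 5 (mod 8). Write n = 8j + 5. Then (8j + 5)² = 64j² + 80j + 25 = 8(8j² + 10j + 3) + 1, so n² ≡ 1 (mod 8).

(⇐) This fails: take n = 1. Then 1² = 1 ≡ 1 (mod 8), yet 1 ≡ 1 (mod 8), not 5.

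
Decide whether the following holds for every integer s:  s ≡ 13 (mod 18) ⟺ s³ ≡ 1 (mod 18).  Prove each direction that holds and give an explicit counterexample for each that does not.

Forward direction. Suppose s ≡ 13 (mod 18). Write s = 18j + 13. Then (18j + 13)³ = 5832j³ + 12636j² + 9126j + 2197 = 18(324j³ + 702j² + 507j + 122) + 1, so s³ ≡ 1 (mod 18).

Converse. This fails: take s = 1. Then 1³ = 1 ≡ 1 (mod 18), yet 1 ≡ 1 (mod 18), not 13.

The forward direction holds; the converse fails.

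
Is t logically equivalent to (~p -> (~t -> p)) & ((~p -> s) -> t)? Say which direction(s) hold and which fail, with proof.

Both directions hold.

(→) Assume the antecedent. If p is true, the antecedent forces (p = T, s = F, t = T) or (p = T, s = T, t = T), and the consequent holds there. If p is false, the antecedent forces (p = F, s = F, t = T) or (p = F, s = T, t = T), and the consequent holds there. Either way the consequent holds.

(←) Assume the antecedent. If p is true, the antecedent forces (p = T, s = F, t = T) or (p = T, s = T, t = T), and t holds there. If p is false, the antecedent forces (p = F, s = F, t = T) or (p = F, s = T, t = T), and t holds there. Either way t holds.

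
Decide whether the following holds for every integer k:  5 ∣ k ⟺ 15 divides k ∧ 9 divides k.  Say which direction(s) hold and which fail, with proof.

[⇒] This fails: take k = 5. Certainly 5 ∣ 5, but 15 ∤ 5.

[⇐] Suppose 15 ∣ k and 9 ∣ k. Any common multiple of 15 and 9 is a multiple of their lcm; here lcm(15, 9) = 15·9/gcd(15, 9) = 135/3 = 45, so 45 ∣ k. Since 5 ∣ 45, it follows that 5 ∣ k.

Only the converse holds.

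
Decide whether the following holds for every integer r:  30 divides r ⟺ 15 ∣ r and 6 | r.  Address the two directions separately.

Both directions hold.

[⇐] Suppose 15 ∣ r and 6 ∣ r. Any common multiple of 15 and 6 is a multiple of their lcm; here lcm(15, 6) = 15·6/gcd(15, 6) = 90/3 = 30, so 30 ∣ r.

[⇒] If 30 ∣ r, write r = 30q. Since 30 = 2·15, r = 15·(2q), so 15 ∣ r; and since 30 = 5·6, r = 6·(5q), so 6 ∣ r.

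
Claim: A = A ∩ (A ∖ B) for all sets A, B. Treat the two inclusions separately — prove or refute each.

(⊆) This inclusion fails. Take A = {1}, B = {1}; then 1 ∈ A but 1 ∉ A ∩ (A ∖ B).

(⊇) Let x ∈ A ∩ (A ∖ B). Then x ∈ A and x ∉ B, from which x ∈ A.

The sets are not equal: only the reverse inclusion holds.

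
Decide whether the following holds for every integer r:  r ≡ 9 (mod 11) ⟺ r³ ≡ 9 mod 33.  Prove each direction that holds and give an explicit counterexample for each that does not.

Neither implication holds.

(⇒) This fails: take r = 9. Then 9 ≡ 9 (mod 11), but 9³ = 729 ≡ 3 (mod 33), not 9.

(⇐) This fails: take r = 15. Then 15³ = 3375 ≡ 9 (mod 33), yet 15 ≡ 4 (mod 11), not 9.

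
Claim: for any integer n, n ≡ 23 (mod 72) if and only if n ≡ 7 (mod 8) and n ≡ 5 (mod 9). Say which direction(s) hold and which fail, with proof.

(⇒) Suppose n ≡ 23 (mod 72); write n = 72j + 23. Since 8 ∣ 72, reducing mod 8 gives n ≡ 23 ≡ 7 (mod 8); since 9 ∣ 72, reducing mod 9 gives n ≡ 23 ≡ 5 (mod 9).

(⇐) Conversely, if n ≡ 7 (mod 8) and n ≡ 5 (mod 9), then by the Chinese remainder theorem n ≡ 23 (mod 72). This is exactly n ≡ 23 (mod 72).

Equivalent; both directions hold.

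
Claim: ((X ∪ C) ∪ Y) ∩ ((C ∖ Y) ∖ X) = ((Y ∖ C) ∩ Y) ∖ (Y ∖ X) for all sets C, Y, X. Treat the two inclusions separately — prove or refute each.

(⟹) This inclusion fails. Take C = {1}, Y = ∅, X = ∅; then 1 ∈ ((X ∪ C) ∪ Y) ∩ ((C ∖ Y) ∖ X) but 1 ∉ ((Y ∖ C) ∩ Y) ∖ (Y ∖ X).

(⟸) This inclusion fails. Take C = ∅, Y = {1}, X = {1}; then 1 ∈ ((Y ∖ C) ∩ Y) ∖ (Y ∖ X) but 1 ∉ ((X ∪ C) ∪ Y) ∩ ((C ∖ Y) ∖ X).

Neither inclusion holds.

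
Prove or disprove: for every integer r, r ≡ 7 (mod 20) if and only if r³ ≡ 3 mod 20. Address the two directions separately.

Equivalent; both directions hold.

(⇒) Suppose r ≡ 7 (mod 20). Write r = 20j + 7. Then (20j + 7)³ = 8000j³ + 8400j² + 2940j + 343 = 20(400j³ + 420j² + 147j + 17) + 3, so r³ ≡ 3 (mod 20).

(⇐) Conversely, suppose r³ ≡ 3 (mod 20). The only residue r in {0, …, 19} with r³ ≡ 3 (mod 20) is r = 7, so r ≡ 7 (mod 20).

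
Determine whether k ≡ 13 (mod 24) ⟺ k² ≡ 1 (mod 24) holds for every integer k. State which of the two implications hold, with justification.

(⟸) This fails: take k = 1. Then 1² = 1 ≡ 1 (mod 24), yet 1 ≡ 1 (mod 24), not 13.

(⟹) Suppose k ≡ 13 (mod 24). Write k = 24j + 13. Then (24j + 13)² = 576j² + 624j + 169 = 24(24j² + 26j + 7) + 1, so k² ≡ 1 (mod 24).

Only the forward implication holds.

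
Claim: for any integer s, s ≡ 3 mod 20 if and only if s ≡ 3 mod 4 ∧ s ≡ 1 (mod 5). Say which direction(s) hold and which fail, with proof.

Both directions fail.

[⇒] This fails: s = 3 gives 3 ≡ 3 (mod 20) but 3 ≡ 3 (mod 5), so the conjunction on the right does not hold.

[⇐] This fails: s = 11 satisfies both congruences on the right (11 ≡ 3 mod 4 and 11 ≡ 1 mod 5) yet 11 ≡ 11 (mod 20), not 3.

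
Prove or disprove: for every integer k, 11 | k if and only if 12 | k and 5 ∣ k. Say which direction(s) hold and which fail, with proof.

(⇒) fails and (⇐) fails.

[⇒] This fails: take k = 11. Certainly 11 ∣ 11, but 12 ∤ 11.

[⇐] This fails: take k = 60. Both 12 ∣ 60 and 5 ∣ 60, yet 60 is not a multiple of 11 (since 60 = 5·11 + 5), so 11 ∤ 60.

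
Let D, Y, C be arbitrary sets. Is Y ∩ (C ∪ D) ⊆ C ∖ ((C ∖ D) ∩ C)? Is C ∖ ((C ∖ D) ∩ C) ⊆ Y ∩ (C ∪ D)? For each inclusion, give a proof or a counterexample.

(⊆) fails and (⊇) fails.

Forward inclusion. This inclusion fails. Take D = {1}, Y = {1}, C = ∅; then 1 ∈ Y ∩ (C ∪ D) but 1 ∉ C ∖ ((C ∖ D) ∩ C).

Reverse inclusion. This inclusion fails. Take D = {1}, Y = ∅, C = {1}; then 1 ∈ C ∖ ((C ∖ D) ∩ C) but 1 ∉ Y ∩ (C ∪ D).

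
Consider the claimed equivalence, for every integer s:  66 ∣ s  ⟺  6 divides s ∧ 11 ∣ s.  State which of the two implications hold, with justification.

Equivalent; both directions hold.

(→) If 66 ∣ s, write s = 66q. Since 66 = 11·6, s = 6·(11q), so 6 ∣ s; and since 66 = 6·11, s = 11·(6q), so 11 ∣ s.

(←) Suppose 6 ∣ s and 11 ∣ s. Any common multiple of 6 and 11 is a multiple of their lcm; here gcd(6, 11) = 1, so lcm(6, 11) = 6·11 = 66, so 66 ∣ s.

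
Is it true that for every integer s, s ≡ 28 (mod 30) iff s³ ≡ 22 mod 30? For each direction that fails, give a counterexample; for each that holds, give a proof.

Forward direction. Suppose s ≡ 28 (mod 30). Write s = 30j + 28. Then (30j + 28)³ = 27000j³ + 75600j² + 70560j + 21952 = 30(900j³ + 2520j² + 2352j + 731) + 22, so s³ ≡ 22 (mod 30).

Converse. Suppose s³ ≡ 22 (mod 30). The only residue r in {0, …, 29} with r³ ≡ 22 (mod 30) is r = 28, so s ≡ 28 (mod 30).

Equivalent; both directions hold.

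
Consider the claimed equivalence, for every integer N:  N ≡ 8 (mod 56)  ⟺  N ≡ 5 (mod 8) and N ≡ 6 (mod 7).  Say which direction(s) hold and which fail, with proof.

(⟹) This fails: N = 8 gives 8 ≡ 8 (mod 56) but 8 ≡ 0 (mod 8), so the conjunction on the right does not hold.

(⟸) This fails: N = 13 satisfies both congruences on the right (13 ≡ 5 mod 8 and 13 ≡ 6 mod 7) yet 13 ≡ 13 (mod 56), not 8.

Neither implication holds.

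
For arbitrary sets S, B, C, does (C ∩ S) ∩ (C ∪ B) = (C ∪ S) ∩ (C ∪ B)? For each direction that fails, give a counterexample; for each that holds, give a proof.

The sets are not equal: only the forward inclusion holds.

(⊆) Let x ∈ (C ∩ S) ∩ (C ∪ B). Then either x ∈ S ∩ C and x ∉ B; or x ∈ S ∩ B ∩ C. In each case x ∈ (C ∪ S) ∩ (C ∪ B), so (C ∩ S) ∩ (C ∪ B) ⊆ (C ∪ S) ∩ (C ∪ B).

(⊇) This inclusion fails. Take S = {1}, B = {1}, C = ∅; then 1 ∈ (C ∪ S) ∩ (C ∪ B) but 1 ∉ (C ∩ S) ∩ (C ∪ B).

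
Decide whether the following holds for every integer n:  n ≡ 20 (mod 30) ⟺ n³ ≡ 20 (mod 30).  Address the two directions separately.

(→) Suppose n ≡ 20 (mod 30). Write n = 30j + 20. Then (30j + 20)³ = 27000j³ + 54000j² + 36000j + 8000 = 30(900j³ + 1800j² + 1200j + 266) + 20, so n³ ≡ 20 (mod 30).

(←) Conversely, suppose n³ ≡ 20 (mod 30). The only residue r in {0, …, 29} with r³ ≡ 20 (mod 30) is r = 20, so n ≡ 20 (mod 30).

Both directions hold.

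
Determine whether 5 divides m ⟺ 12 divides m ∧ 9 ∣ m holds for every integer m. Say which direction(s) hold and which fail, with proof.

Both directions fail.

(⇒) This fails: take m = 5. Certainly 5 ∣ 5, but 12 ∤ 5.

(⇐) This fails: take m = 36. Both 12 ∣ 36 and 9 ∣ 36, yet 36 is not a multiple of 5 (since 36 = 7·5 + 1), so 5 ∤ 36.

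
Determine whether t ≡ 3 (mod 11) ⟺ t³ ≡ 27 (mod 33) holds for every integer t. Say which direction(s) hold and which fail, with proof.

[⇒] This fails: take t = 14. Then 14 ≡ 3 (mod 11), but 14³ = 2744 ≡ 5 (mod 33), not 27.

[⇐] Conversely, the residues r modulo 33 with r³ ≡ 27 (mod 33) are exactly {3}, and each is ≡ 3 (mod 11).

Not equivalent: only (⇐) holds.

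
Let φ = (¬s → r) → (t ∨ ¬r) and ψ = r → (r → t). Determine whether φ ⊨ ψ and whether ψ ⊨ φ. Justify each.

(→) Assume the antecedent. If t is true, r → (r → t) reduces to true regardless of the other variables. If t is false, the antecedent forces (t = F, r = F, s = F) or (t = F, r = F, s = T), and r → (r → t) holds there. Either way r → (r → t) holds.

(←) Assume the antecedent. If t is true, (¬s → r) → (t ∨ ¬r) reduces to true regardless of the other variables. If t is false, the antecedent forces (t = F, r = F, s = F) or (t = F, r = F, s = T), and (¬s → r) → (t ∨ ¬r) holds there. Either way (¬s → r) → (t ∨ ¬r) holds.

Both directions hold; the statement is true.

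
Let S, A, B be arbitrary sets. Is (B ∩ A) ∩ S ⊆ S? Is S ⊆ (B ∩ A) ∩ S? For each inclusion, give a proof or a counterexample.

The sets are not equal: only the forward inclusion holds.

(⟸) This inclusion fails. Take S = {1}, A = ∅, B = ∅; then 1 ∈ S but 1 ∉ (B ∩ A) ∩ S.

(⟹) Let x ∈ (B ∩ A) ∩ S. Then x ∈ S ∩ A ∩ B, from which x ∈ S.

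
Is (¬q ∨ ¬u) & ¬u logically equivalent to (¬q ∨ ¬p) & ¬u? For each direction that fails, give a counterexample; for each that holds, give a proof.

(⇒) fails; (⇐) holds.

(⇒) This fails. Under p = T, u = F, q = T, the left side is true but the right side is false.

(⇐) Assume the antecedent. If p is true, the antecedent forces (p = T, u = F, q = F), and (¬q ∨ ¬u) & ¬u holds there. If p is false, the antecedent forces (p = F, u = F, q = F) or (p = F, u = F, q = T), and (¬q ∨ ¬u) & ¬u holds there. Either way (¬q ∨ ¬u) & ¬u holds.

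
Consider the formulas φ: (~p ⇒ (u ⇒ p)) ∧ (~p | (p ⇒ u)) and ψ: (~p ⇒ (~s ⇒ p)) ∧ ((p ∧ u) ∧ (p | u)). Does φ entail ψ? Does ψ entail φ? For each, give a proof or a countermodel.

Not equivalent: only (⇐) holds.

Forward direction. This fails. Under p = F, u = F, s = F, the left side is true but the right side is false.

Converse. Assume the antecedent. If p is true, the antecedent forces (p = T, u = T, s = F) or (p = T, u = T, s = T), and the consequent holds there. If p is false, the antecedent cannot hold. Either way the consequent holds.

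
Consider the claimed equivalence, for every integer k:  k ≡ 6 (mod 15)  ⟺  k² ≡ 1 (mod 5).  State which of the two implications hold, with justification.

[⇒] Suppose k ≡ 6 (mod 15). Then k² ≡ 6² = 36 (mod 15), and since 5 ∣ 15, also k² ≡ 1 (mod 5).

[⇐] This fails: take k = 1. Then 1² = 1 ≡ 1 (mod 5), yet 1 ≡ 1 (mod 15), not 6.

(⇒) holds; (⇐) fails.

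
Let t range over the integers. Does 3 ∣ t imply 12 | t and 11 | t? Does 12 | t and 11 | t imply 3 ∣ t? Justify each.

Only the converse holds.

[⇒] This fails: take t = 3. Certainly 3 ∣ 3, but 12 ∤ 3.

[⇐] Suppose 12 ∣ t and 11 ∣ t. Any common multiple of 12 and 11 is a multiple of their lcm; here gcd(12, 11) = 1, so lcm(12, 11) = 12·11 = 132, so 132 ∣ t. Since 3 ∣ 132, it follows that 3 ∣ t.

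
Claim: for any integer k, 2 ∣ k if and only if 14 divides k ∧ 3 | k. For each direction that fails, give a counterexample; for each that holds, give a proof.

(⟹) This fails: take k = 2. Certainly 2 ∣ 2, but 14 ∤ 2.

(⟸) Suppose 14 ∣ k and 3 ∣ k. Any common multiple of 14 and 3 is a multiple of their lcm; here gcd(14, 3) = 1, so lcm(14, 3) = 14·3 = 42, so 42 ∣ k. Since 2 ∣ 42, it follows that 2 ∣ k.

Only the reverse direction holds.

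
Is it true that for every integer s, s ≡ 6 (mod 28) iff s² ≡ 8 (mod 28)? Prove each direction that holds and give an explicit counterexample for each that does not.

Forward direction. Suppose s ≡ 6 (mod 28). Write s = 28j + 6. Then (28j + 6)² = 784j² + 336j + 36 = 28(28j² + 12j + 1) + 8, so s² ≡ 8 (mod 28).

Converse. This fails: take s = 8. Then 8² = 64 ≡ 8 (mod 28), yet 8 ≡ 8 (mod 28), not 6.

Not equivalent: only (⇒) holds.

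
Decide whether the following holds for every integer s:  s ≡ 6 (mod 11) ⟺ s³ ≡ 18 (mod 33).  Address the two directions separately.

Converse. The residues r modulo 33 with r³ ≡ 18 (mod 33) are exactly {6}, and each is ≡ 6 (mod 11).

Forward direction. This fails: take s = 17. Then 17 ≡ 6 (mod 11), but 17³ = 4913 ≡ 29 (mod 33), not 18.

(⇒) fails; (⇐) holds.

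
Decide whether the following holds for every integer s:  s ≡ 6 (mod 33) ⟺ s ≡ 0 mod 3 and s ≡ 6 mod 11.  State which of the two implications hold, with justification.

(⇒) Suppose s ≡ 6 (mod 33); write s = 33j + 6. Since 3 ∣ 33, reducing mod 3 gives s ≡ 6 ≡ 0 (mod 3); since 11 ∣ 33, reducing mod 11 gives s ≡ 6 (mod 11).

(⇐) Conversely, if s ≡ 0 (mod 3) and s ≡ 6 (mod 11), then by the Chinese remainder theorem s ≡ 6 (mod 33). This is exactly s ≡ 6 (mod 33).

Both implications hold.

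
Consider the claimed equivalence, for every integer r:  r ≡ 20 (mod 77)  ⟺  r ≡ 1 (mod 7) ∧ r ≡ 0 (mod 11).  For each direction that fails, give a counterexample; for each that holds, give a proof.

(⇒) This fails: r = 20 gives 20 ≡ 20 (mod 77) but 20 ≡ 6 (mod 7), so the conjunction on the right does not hold.

(⇐) This fails: r = 22 satisfies both congruences on the right (22 ≡ 1 mod 7 and 22 ≡ 0 mod 11) yet 22 ≡ 22 (mod 77), not 20.

Both directions fail.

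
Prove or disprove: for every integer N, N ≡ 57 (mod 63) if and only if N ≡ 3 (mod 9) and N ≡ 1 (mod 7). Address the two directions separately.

Equivalent; both directions hold.

(⇒) Suppose N ≡ 57 (mod 63); write N = 63j + 57. Since 9 ∣ 63, reducing mod 9 gives N ≡ 57 ≡ 3 (mod 9); since 7 ∣ 63, reducing mod 7 gives N ≡ 57 ≡ 1 (mod 7).

(⇐) Conversely, if N ≡ 3 (mod 9) and N ≡ 1 (mod 7), then by the Chinese remainder theorem N ≡ 57 (mod 63). This is exactly N ≡ 57 (mod 63).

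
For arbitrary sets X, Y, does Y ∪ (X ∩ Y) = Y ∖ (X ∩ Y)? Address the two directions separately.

(⊆) fails; (⊇) holds.

(⊆) This inclusion fails. Take X = {1}, Y = {1}; then 1 ∈ Y ∪ (X ∩ Y) but 1 ∉ Y ∖ (X ∩ Y).

(⊇) Let x ∈ Y ∖ (X ∩ Y). Then x ∈ Y and x ∉ X, from which x ∈ Y ∪ (X ∩ Y).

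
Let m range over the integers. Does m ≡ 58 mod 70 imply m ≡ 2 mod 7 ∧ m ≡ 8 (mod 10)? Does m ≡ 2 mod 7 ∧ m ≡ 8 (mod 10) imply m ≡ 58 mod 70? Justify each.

[⇒] Suppose m ≡ 58 (mod 70); write m = 70j + 58. Since 7 ∣ 70, reducing mod 7 gives m ≡ 58 ≡ 2 (mod 7); since 10 ∣ 70, reducing mod 10 gives m ≡ 58 ≡ 8 (mod 10).

[⇐] Conversely, if m ≡ 2 (mod 7) and m ≡ 8 (mod 10), then by the Chinese remainder theorem m ≡ 58 (mod 70). This is exactly m ≡ 58 (mod 70).

Both directions hold.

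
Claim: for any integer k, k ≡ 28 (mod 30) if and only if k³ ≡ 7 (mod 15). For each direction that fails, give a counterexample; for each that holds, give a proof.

(←) This fails: take k = 13. Then 13³ = 2197 ≡ 7 (mod 15), yet 13 ≡ 13 (mod 30), not 28.

(→) Suppose k ≡ 28 (mod 30). Then k³ ≡ 28³ = 21952 (mod 30), and since 15 ∣ 30, also k³ ≡ 7 (mod 15).

(⇒) holds; (⇐) fails.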